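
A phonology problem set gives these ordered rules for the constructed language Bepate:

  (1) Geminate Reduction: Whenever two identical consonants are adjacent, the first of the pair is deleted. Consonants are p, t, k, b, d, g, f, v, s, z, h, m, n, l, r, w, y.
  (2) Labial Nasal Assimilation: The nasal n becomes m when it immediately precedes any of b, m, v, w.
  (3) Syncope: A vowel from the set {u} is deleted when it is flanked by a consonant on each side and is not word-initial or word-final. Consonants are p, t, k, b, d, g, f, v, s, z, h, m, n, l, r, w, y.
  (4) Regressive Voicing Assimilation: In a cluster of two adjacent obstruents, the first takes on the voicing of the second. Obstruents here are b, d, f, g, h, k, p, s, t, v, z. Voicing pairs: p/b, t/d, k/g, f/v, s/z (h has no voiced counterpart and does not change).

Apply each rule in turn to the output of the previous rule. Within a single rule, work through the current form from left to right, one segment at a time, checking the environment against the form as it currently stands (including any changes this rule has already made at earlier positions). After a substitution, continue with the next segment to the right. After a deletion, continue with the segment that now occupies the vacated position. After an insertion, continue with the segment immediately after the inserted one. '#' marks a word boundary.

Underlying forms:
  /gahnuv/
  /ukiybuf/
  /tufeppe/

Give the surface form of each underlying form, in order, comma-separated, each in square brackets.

/gahnuv/:
  (1) Geminate Reduction: no change — [gahnuv]
  (2) Labial Nasal Assimilation: no change — [gahnuv]
  (3) Syncope: [gahnuv] → [gahnv]
  (4) Regressive Voicing Assimilation: no change — [gahnv]
/ukiybuf/:
  (1) Geminate Reduction: no change — [ukiybuf]
  (2) Labial Nasal Assimilation: no change — [ukiybuf]
  (3) Syncope: [ukiybuf] → [ukiybf]
  (4) Regressive Voicing Assimilation: [ukiybf] → [ukiypf]
/tufeppe/:
  (1) Geminate Reduction: [tufeppe] → [tufepe]
  (2) Labial Nasal Assimilation: no change — [tufepe]
  (3) Syncope: [tufepe] → [tfepe]
  (4) Regressive Voicing Assimilation: no change — [tfepe]

[gahnv], [ukiypf], [tfepe]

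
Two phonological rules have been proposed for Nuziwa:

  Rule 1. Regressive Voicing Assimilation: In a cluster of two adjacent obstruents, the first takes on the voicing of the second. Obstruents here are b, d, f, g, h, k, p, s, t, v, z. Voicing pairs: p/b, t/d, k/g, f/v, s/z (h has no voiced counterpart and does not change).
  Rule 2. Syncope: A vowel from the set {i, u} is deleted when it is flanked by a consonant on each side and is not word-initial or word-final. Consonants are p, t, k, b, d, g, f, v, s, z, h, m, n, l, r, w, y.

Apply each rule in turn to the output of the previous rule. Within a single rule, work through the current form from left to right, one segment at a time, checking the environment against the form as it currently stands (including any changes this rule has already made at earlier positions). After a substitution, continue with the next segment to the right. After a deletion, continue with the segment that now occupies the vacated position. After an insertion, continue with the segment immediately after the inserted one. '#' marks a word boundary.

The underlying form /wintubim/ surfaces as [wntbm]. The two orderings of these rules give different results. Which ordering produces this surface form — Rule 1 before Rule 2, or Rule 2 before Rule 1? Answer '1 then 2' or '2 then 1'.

1 then 2

Order 1 then 2:
  1 Regressive Voicing Assimilation: no change — [wintubim]
  2 Syncope: [wintubim] → [wntbm]
  result: [wntbm]
Order 2 then 1:
  2 Syncope: [wintubim] → [wntbm]
  1 Regressive Voicing Assimilation: [wntbm] → [wndbm]
  result: [wndbm]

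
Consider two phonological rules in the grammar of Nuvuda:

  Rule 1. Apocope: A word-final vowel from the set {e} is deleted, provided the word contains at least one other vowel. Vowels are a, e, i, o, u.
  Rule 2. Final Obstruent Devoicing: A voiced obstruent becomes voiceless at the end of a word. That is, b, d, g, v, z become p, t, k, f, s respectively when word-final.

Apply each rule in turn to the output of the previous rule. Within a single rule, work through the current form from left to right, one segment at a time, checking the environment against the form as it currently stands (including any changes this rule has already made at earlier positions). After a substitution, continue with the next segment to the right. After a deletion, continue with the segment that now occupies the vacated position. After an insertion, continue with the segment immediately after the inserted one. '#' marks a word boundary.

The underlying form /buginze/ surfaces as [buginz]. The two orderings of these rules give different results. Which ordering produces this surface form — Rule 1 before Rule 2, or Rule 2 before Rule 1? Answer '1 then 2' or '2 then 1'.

2 then 1

Order 1 then 2:
  1 Apocope: [buginze] → [buginz]
  2 Final Obstruent Devoicing: [buginz] → [bugins]
  result: [bugins]
Order 2 then 1:
  2 Final Obstruent Devoicing: no change — [buginze]
  1 Apocope: [buginze] → [buginz]
  result: [buginz]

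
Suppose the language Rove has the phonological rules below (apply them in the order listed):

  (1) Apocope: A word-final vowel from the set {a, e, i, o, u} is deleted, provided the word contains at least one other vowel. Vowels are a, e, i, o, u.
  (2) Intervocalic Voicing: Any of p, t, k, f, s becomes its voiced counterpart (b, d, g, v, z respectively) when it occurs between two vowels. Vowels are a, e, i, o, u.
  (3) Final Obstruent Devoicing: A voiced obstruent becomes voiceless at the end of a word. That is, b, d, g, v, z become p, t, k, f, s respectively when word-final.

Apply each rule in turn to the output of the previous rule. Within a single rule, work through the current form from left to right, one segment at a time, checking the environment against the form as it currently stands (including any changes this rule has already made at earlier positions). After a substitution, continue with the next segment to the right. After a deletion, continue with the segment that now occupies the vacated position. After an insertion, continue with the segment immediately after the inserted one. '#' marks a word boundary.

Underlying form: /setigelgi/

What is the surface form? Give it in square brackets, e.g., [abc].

[sedigelk]

(1) Apocope: [setigelgi] → [setigelg]
(2) Intervocalic Voicing: [setigelg] → [sedigelg]
(3) Final Obstruent Devoicing: [sedigelg] → [sedigelk]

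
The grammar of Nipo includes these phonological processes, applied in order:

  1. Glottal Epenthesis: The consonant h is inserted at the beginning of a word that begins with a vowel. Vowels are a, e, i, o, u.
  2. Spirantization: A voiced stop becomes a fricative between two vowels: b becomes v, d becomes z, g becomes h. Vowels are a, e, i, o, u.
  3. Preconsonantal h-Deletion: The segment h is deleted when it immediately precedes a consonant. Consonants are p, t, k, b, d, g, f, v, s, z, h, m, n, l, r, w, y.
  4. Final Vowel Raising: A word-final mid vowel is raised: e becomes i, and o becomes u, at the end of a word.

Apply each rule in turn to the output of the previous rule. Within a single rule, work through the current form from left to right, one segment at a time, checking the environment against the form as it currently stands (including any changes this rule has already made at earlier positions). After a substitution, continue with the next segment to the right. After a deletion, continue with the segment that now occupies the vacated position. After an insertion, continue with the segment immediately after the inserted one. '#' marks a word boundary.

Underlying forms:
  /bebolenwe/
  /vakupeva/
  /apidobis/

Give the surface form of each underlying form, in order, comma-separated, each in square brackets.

/bebolenwe/:
  1 Glottal Epenthesis: no change — [bebolenwe]
  2 Spirantization: [bebolenwe] → [bevolenwe]
  3 Preconsonantal h-Deletion: no change — [bevolenwe]
  4 Final Vowel Raising: [bevolenwe] → [bevolenwi]
/vakupeva/:
  1 Glottal Epenthesis: no change — [vakupeva]
  2 Spirantization: no change — [vakupeva]
  3 Preconsonantal h-Deletion: no change — [vakupeva]
  4 Final Vowel Raising: no change — [vakupeva]
/apidobis/:
  1 Glottal Epenthesis: [apidobis] → [hapidobis]
  2 Spirantization: [hapidobis] → [hapizovis]
  3 Preconsonantal h-Deletion: no change — [hapizovis]
  4 Final Vowel Raising: no change — [hapizovis]

[bevolenwi], [vakupeva], [hapizovis]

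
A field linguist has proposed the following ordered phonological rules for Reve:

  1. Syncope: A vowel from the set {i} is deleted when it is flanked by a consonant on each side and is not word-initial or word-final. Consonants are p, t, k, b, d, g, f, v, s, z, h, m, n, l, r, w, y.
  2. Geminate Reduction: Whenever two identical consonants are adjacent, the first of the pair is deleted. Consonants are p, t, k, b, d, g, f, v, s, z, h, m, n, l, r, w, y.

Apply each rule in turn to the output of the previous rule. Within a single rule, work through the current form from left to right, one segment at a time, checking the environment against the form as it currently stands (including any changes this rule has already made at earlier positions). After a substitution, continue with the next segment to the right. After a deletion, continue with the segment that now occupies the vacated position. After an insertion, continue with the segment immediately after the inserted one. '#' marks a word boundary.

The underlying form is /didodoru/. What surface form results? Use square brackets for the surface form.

[dodoru]

1 Syncope: [didodoru] → [ddodoru]
2 Geminate Reduction: [ddodoru] → [dodoru]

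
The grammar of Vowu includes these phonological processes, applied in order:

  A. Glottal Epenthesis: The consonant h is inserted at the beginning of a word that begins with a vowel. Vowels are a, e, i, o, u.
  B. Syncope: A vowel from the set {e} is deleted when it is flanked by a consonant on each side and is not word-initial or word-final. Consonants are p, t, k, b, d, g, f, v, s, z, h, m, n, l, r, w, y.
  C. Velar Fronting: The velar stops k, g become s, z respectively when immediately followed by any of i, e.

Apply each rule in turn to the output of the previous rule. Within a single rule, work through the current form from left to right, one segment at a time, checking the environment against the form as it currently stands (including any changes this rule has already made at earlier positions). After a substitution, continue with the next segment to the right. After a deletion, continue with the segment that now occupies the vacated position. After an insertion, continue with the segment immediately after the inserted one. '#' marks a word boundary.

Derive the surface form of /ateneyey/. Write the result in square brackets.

A Glottal Epenthesis: [ateneyey] → [hateneyey]
B Syncope: [hateneyey] → [hatnyy]
C Velar Fronting: no change — [hatnyy]

[hatnyy]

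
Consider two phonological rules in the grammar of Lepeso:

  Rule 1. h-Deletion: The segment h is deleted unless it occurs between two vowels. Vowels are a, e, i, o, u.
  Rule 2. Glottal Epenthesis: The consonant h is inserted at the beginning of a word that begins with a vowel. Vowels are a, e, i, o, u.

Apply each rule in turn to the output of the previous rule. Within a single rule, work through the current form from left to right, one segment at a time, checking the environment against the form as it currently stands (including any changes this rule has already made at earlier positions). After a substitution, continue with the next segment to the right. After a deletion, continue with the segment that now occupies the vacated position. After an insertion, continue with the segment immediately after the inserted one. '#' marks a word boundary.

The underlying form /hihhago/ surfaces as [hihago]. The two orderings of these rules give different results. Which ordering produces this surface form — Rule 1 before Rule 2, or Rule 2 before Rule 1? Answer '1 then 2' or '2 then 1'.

1 then 2

Order 1 then 2:
  1 h-Deletion: [hihhago] → [ihago]
  2 Glottal Epenthesis: [ihago] → [hihago]
  result: [hihago]
Order 2 then 1:
  2 Glottal Epenthesis: no change — [hihhago]
  1 h-Deletion: [hihhago] → [ihago]
  result: [ihago]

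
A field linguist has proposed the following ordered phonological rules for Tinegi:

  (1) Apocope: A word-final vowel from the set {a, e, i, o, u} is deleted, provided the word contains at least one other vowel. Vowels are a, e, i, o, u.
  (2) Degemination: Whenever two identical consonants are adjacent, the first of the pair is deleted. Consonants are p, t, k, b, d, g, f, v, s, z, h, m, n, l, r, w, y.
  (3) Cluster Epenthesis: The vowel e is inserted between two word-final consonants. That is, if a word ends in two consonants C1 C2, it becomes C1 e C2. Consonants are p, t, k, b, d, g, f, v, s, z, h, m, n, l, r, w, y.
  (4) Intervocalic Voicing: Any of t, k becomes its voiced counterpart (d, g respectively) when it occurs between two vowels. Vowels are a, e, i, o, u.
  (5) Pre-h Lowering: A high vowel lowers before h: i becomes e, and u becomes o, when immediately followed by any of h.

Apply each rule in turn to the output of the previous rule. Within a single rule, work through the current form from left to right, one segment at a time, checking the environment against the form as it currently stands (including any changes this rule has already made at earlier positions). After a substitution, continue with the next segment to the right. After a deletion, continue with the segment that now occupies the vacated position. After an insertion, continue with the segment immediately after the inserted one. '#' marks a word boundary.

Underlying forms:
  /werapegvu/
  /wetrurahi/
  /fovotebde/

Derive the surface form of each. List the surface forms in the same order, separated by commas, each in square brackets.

/werapegvu/:
  (1) Apocope: [werapegvu] → [werapegv]
  (2) Degemination: no change — [werapegv]
  (3) Cluster Epenthesis: [werapegv] → [werapegev]
  (4) Intervocalic Voicing: no change — [werapegev]
  (5) Pre-h Lowering: no change — [werapegev]
/wetrurahi/:
  (1) Apocope: [wetrurahi] → [wetrurah]
  (2) Degemination: no change — [wetrurah]
  (3) Cluster Epenthesis: no change — [wetrurah]
  (4) Intervocalic Voicing: no change — [wetrurah]
  (5) Pre-h Lowering: no change — [wetrurah]
/fovotebde/:
  (1) Apocope: [fovotebde] → [fovotebd]
  (2) Degemination: no change — [fovotebd]
  (3) Cluster Epenthesis: [fovotebd] → [fovotebed]
  (4) Intervocalic Voicing: [fovotebed] → [fovodebed]
  (5) Pre-h Lowering: no change — [fovodebed]

[werapegev], [wetrurah], [fovodebed]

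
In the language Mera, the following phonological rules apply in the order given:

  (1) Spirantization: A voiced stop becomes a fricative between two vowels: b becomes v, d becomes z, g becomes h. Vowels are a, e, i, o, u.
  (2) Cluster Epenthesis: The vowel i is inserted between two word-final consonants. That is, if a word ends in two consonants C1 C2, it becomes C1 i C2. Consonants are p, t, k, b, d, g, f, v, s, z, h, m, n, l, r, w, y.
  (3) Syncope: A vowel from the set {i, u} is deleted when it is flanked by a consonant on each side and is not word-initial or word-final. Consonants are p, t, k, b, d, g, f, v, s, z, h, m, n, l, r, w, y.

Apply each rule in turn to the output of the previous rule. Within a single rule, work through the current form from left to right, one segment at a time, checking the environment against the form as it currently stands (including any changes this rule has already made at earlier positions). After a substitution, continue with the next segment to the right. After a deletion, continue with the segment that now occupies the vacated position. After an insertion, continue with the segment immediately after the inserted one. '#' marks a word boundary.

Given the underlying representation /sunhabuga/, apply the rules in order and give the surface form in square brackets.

[snhavha]

(1) Spirantization: [sunhabuga] → [sunhavuha]
(2) Cluster Epenthesis: no change — [sunhavuha]
(3) Syncope: [sunhavuha] → [snhavha]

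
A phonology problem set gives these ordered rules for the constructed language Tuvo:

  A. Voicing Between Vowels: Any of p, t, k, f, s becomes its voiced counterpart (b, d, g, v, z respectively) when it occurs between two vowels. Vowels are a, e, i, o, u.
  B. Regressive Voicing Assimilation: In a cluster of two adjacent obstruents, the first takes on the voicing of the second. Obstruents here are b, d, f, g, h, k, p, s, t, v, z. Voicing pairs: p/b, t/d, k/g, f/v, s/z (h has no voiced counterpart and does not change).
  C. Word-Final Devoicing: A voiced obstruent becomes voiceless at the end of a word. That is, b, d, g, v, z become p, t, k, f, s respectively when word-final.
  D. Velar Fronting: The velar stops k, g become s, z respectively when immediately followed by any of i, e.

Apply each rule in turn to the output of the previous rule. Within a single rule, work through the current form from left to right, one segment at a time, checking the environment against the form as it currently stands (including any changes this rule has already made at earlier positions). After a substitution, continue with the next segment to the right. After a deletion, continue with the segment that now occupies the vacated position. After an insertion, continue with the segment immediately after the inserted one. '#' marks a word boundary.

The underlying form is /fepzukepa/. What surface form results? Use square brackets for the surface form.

A Voicing Between Vowels: [fepzukepa] → [fepzugeba]
B Regressive Voicing Assimilation: [fepzugeba] → [febzugeba]
C Word-Final Devoicing: no change — [febzugeba]
D Velar Fronting: [febzugeba] → [febzuzeba]

[febzuzeba]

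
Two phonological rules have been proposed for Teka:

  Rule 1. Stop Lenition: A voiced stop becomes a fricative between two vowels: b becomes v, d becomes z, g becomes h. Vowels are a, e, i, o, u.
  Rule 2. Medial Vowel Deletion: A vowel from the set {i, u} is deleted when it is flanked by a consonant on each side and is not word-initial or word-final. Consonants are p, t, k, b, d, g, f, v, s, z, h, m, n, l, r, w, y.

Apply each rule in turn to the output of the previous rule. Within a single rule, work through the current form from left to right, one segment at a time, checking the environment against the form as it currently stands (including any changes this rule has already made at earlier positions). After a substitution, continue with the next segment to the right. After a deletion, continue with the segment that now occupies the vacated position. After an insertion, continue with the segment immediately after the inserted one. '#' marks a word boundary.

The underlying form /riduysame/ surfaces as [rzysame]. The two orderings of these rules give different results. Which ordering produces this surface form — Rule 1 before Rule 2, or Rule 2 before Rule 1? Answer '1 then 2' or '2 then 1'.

Order 1 then 2:
  1 Stop Lenition: [riduysame] → [rizuysame]
  2 Medial Vowel Deletion: [rizuysame] → [rzysame]
  result: [rzysame]
Order 2 then 1:
  2 Medial Vowel Deletion: [riduysame] → [rdysame]
  1 Stop Lenition: no change — [rdysame]
  result: [rdysame]

1 then 2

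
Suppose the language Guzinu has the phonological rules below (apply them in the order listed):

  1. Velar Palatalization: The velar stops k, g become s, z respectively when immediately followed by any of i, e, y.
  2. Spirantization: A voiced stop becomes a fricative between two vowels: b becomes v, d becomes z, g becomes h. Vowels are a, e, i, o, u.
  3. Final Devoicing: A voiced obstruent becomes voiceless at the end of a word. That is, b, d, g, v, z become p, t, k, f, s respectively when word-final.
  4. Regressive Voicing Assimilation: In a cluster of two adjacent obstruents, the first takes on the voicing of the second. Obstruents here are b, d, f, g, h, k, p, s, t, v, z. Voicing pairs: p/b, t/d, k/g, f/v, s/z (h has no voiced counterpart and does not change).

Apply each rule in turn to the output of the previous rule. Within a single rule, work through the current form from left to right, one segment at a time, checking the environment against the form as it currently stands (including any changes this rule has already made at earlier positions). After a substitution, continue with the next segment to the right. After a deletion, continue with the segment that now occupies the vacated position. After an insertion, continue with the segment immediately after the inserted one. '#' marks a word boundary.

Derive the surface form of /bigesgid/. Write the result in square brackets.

1 Velar Palatalization: [bigesgid] → [bizeszid]
2 Spirantization: no change — [bizeszid]
3 Final Devoicing: [bizeszid] → [bizeszit]
4 Regressive Voicing Assimilation: [bizeszit] → [bizezzit]

[bizezzit]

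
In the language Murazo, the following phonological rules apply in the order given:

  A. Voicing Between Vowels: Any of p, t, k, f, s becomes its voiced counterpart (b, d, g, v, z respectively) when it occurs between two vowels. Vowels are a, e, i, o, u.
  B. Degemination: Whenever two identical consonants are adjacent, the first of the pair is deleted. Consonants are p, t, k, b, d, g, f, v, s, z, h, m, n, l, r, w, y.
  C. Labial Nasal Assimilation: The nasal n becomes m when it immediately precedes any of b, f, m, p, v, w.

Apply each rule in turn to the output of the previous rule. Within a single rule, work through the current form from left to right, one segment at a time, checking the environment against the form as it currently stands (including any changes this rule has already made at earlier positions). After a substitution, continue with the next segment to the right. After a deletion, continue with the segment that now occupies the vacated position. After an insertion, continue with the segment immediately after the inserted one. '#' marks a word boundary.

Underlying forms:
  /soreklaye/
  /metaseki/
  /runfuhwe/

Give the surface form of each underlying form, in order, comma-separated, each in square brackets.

/soreklaye/:
  A Voicing Between Vowels: no change — [soreklaye]
  B Degemination: no change — [soreklaye]
  C Labial Nasal Assimilation: no change — [soreklaye]
/metaseki/:
  A Voicing Between Vowels: [metaseki] → [medazegi]
  B Degemination: no change — [medazegi]
  C Labial Nasal Assimilation: no change — [medazegi]
/runfuhwe/:
  A Voicing Between Vowels: no change — [runfuhwe]
  B Degemination: no change — [runfuhwe]
  C Labial Nasal Assimilation: [runfuhwe] → [rumfuhwe]

[soreklaye], [medazegi], [rumfuhwe]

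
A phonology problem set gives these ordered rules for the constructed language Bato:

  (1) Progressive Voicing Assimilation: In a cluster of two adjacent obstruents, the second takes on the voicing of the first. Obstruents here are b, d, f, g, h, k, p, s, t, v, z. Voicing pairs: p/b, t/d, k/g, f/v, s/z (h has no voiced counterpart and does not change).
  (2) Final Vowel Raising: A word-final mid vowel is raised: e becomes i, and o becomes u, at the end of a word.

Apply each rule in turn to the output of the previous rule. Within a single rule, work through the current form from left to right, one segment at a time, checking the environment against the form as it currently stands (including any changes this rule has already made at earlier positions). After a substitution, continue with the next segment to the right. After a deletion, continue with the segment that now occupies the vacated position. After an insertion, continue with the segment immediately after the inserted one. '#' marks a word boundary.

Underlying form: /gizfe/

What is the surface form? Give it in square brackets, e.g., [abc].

[gizvi]

(1) Progressive Voicing Assimilation: [gizfe] → [gizve]
(2) Final Vowel Raising: [gizve] → [gizvi]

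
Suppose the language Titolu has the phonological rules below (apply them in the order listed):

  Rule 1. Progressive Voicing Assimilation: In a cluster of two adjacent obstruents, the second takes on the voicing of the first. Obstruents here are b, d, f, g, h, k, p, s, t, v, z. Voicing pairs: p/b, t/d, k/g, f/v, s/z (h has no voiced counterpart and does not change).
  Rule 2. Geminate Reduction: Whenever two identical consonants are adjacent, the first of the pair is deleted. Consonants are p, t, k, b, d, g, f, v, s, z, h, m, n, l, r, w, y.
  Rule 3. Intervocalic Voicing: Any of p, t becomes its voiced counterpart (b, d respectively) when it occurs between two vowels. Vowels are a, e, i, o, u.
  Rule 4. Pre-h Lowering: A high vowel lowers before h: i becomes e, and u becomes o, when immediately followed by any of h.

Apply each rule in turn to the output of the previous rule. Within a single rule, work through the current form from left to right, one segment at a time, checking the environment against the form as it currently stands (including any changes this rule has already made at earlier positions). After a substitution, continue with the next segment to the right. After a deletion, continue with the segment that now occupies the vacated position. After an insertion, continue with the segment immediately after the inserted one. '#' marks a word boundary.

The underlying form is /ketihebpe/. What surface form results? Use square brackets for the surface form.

[kedehebe]

Rule 1 Progressive Voicing Assimilation: [ketihebpe] → [ketihebbe]
Rule 2 Geminate Reduction: [ketihebbe] → [ketihebe]
Rule 3 Intervocalic Voicing: [ketihebe] → [kedihebe]
Rule 4 Pre-h Lowering: [kedihebe] → [kedehebe]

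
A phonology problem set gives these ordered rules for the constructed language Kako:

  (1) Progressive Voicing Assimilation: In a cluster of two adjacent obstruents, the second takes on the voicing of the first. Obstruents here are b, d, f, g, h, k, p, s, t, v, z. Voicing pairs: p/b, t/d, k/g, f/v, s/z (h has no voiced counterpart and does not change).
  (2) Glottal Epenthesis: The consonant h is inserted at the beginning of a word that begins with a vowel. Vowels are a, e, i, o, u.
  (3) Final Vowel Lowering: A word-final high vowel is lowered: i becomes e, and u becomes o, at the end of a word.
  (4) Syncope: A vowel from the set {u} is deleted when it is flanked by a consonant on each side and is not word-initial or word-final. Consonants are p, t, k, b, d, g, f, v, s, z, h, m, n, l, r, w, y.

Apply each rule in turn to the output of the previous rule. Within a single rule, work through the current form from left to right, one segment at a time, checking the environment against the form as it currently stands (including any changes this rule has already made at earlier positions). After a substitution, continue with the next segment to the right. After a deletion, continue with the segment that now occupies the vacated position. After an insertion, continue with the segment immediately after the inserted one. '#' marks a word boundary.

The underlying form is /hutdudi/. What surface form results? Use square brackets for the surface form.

(1) Progressive Voicing Assimilation: [hutdudi] → [huttudi]
(2) Glottal Epenthesis: no change — [huttudi]
(3) Final Vowel Lowering: [huttudi] → [huttude]
(4) Syncope: [huttude] → [httde]

[httde]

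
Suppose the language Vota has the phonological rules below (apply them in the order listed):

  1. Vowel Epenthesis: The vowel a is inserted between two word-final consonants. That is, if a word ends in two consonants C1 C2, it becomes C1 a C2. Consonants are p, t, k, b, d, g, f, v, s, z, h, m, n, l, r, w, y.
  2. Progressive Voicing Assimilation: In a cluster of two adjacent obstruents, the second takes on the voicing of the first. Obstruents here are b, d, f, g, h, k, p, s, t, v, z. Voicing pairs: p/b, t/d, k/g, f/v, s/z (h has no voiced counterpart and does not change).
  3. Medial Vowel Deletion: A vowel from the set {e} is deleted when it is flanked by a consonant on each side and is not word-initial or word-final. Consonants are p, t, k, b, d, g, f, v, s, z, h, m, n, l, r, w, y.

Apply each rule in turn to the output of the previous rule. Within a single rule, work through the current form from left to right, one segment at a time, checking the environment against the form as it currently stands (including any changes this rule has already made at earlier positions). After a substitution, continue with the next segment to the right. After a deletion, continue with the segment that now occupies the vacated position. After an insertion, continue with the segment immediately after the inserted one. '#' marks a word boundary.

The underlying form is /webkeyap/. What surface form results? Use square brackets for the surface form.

[wbgyap]

1 Vowel Epenthesis: no change — [webkeyap]
2 Progressive Voicing Assimilation: [webkeyap] → [webgeyap]
3 Medial Vowel Deletion: [webgeyap] → [wbgyap]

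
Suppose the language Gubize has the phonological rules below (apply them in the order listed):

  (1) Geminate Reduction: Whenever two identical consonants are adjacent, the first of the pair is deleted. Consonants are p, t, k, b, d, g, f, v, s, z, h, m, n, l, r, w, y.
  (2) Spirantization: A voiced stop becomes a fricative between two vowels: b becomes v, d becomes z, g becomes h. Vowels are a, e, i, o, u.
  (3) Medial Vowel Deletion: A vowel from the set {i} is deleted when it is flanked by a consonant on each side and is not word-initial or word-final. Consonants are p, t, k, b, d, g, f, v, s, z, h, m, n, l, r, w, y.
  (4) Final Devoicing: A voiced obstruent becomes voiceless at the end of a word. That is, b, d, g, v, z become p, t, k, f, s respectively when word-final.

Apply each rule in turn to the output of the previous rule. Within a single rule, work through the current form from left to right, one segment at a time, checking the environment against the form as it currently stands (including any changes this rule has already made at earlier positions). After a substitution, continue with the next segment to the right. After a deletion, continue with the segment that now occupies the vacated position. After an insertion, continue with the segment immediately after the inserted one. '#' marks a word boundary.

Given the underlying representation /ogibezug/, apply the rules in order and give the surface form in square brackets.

(1) Geminate Reduction: no change — [ogibezug]
(2) Spirantization: [ogibezug] → [ohivezug]
(3) Medial Vowel Deletion: [ohivezug] → [ohvezug]
(4) Final Devoicing: [ohvezug] → [ohvezuk]

[ohvezuk]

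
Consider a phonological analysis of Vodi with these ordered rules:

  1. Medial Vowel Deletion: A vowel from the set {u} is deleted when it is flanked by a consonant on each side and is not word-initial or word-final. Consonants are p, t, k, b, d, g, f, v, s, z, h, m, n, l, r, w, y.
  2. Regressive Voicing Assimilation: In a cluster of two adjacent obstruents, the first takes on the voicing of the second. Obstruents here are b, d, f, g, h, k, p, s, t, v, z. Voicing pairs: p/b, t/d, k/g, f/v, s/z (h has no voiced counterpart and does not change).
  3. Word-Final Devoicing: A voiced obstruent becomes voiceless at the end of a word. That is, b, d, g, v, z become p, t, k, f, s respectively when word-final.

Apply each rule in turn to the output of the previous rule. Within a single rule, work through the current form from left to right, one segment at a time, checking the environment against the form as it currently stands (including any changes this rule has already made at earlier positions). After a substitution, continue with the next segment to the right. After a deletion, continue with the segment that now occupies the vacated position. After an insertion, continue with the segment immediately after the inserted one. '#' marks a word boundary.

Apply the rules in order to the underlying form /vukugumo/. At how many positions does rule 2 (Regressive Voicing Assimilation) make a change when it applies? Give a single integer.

2

1 Medial Vowel Deletion: [vukugumo] → [vkgmo]
2 Regressive Voicing Assimilation: [vkgmo] → [fggmo]
3 Word-Final Devoicing: no change — [fggmo]
Rule 2 changed 2 position(s).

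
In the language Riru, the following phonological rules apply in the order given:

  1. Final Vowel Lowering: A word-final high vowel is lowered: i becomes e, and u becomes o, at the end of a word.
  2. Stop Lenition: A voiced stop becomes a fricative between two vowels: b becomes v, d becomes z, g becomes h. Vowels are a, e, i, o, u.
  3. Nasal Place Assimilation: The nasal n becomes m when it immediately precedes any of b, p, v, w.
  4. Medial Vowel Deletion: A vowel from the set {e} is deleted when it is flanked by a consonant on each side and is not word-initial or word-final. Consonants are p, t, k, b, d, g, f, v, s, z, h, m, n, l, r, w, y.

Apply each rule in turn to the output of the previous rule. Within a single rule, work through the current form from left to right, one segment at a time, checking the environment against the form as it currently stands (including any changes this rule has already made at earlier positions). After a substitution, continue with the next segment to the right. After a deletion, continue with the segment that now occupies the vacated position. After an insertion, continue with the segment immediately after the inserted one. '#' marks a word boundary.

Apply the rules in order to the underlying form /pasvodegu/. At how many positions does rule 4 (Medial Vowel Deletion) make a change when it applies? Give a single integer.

1

1 Final Vowel Lowering: [pasvodegu] → [pasvodego]
2 Stop Lenition: [pasvodego] → [pasvozeho]
3 Nasal Place Assimilation: no change — [pasvozeho]
4 Medial Vowel Deletion: [pasvozeho] → [pasvozho]
Rule 4 changed 1 position(s).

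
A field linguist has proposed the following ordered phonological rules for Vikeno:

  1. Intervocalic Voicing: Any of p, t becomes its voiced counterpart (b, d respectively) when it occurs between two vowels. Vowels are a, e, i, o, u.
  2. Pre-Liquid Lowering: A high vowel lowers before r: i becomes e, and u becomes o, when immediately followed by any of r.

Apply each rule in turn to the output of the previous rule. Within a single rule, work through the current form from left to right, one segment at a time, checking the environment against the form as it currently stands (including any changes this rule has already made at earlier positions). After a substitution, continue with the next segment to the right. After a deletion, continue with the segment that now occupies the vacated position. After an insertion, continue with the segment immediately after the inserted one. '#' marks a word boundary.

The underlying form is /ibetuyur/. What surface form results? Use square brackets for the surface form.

1 Intervocalic Voicing: [ibetuyur] → [ibeduyur]
2 Pre-Liquid Lowering: [ibeduyur] → [ibeduyor]

[ibeduyor]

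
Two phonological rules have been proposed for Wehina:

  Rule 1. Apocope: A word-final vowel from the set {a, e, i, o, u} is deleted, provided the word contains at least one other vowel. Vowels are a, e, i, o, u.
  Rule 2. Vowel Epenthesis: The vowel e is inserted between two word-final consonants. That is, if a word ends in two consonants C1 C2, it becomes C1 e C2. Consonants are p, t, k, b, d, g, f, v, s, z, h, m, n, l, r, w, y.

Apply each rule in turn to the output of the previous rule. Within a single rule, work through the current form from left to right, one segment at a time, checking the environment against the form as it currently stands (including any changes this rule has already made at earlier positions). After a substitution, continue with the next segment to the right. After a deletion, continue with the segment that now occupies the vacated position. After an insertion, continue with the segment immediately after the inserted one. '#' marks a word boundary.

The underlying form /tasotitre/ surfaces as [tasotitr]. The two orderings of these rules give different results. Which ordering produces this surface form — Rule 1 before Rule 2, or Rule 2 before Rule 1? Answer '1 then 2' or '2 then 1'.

Order 1 then 2:
  1 Apocope: [tasotitre] → [tasotitr]
  2 Vowel Epenthesis: [tasotitr] → [tasotiter]
  result: [tasotiter]
Order 2 then 1:
  2 Vowel Epenthesis: no change — [tasotitre]
  1 Apocope: [tasotitre] → [tasotitr]
  result: [tasotitr]

2 then 1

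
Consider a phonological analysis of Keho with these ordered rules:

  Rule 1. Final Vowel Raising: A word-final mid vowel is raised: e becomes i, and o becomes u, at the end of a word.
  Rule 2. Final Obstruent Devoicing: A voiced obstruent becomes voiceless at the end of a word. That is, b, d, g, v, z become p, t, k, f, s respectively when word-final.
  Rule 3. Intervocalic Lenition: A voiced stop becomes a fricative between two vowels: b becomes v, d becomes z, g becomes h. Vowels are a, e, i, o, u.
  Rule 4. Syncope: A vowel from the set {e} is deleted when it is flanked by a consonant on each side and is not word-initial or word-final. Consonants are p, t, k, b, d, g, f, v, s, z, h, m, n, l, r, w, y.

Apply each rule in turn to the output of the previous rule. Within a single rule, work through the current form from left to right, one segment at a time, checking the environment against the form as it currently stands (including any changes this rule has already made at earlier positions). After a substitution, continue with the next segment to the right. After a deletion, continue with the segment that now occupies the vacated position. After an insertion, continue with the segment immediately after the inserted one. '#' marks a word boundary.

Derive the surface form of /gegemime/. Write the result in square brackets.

Rule 1 Final Vowel Raising: [gegemime] → [gegemimi]
Rule 2 Final Obstruent Devoicing: no change — [gegemimi]
Rule 3 Intervocalic Lenition: [gegemimi] → [gehemimi]
Rule 4 Syncope: [gehemimi] → [ghmimi]

[ghmimi]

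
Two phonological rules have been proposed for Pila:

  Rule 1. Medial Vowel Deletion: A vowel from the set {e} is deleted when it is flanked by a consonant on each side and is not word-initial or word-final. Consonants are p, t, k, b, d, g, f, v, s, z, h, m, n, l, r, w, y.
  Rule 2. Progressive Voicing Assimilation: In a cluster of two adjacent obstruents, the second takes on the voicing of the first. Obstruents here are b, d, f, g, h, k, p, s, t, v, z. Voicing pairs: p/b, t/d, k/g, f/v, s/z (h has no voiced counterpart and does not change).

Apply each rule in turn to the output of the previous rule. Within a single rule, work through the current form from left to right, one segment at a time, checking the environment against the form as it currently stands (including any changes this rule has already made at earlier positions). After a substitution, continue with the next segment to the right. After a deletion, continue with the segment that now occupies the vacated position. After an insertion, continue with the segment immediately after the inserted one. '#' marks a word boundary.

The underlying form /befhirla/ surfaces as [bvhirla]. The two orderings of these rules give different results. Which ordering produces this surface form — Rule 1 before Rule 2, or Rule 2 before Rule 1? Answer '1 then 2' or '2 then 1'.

1 then 2

Order 1 then 2:
  1 Medial Vowel Deletion: [befhirla] → [bfhirla]
  2 Progressive Voicing Assimilation: [bfhirla] → [bvhirla]
  result: [bvhirla]
Order 2 then 1:
  2 Progressive Voicing Assimilation: no change — [befhirla]
  1 Medial Vowel Deletion: [befhirla] → [bfhirla]
  result: [bfhirla]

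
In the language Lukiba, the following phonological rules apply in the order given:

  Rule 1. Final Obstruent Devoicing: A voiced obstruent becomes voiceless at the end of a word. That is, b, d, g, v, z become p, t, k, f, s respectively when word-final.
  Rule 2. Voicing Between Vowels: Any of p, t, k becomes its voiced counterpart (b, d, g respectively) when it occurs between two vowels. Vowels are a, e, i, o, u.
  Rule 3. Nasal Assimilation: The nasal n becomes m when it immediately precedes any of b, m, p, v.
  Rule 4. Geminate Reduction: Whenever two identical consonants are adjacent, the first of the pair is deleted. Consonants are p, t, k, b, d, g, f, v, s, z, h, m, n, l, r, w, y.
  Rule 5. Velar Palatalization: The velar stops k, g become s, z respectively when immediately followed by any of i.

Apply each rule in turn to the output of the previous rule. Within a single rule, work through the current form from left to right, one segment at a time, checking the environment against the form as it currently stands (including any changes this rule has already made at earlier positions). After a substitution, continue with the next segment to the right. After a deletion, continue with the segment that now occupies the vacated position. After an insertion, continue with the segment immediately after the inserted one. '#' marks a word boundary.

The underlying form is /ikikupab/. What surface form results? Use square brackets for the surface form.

Rule 1 Final Obstruent Devoicing: [ikikupab] → [ikikupap]
Rule 2 Voicing Between Vowels: [ikikupap] → [igigubap]
Rule 3 Nasal Assimilation: no change — [igigubap]
Rule 4 Geminate Reduction: no change — [igigubap]
Rule 5 Velar Palatalization: [igigubap] → [izigubap]

[izigubap]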